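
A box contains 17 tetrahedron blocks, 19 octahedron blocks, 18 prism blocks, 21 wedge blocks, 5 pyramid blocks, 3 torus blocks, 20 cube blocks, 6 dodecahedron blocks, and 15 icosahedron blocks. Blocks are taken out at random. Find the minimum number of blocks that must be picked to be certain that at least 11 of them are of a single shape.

Put each drawn block into a box by shape. The largest draw with every box below 11 takes min(count, 10) from each shape; shapes with fewer than 10 contribute all they have.
Σ min(cᵢ, 10) = 10 + 10 + 10 + 10 + 5 + 3 + 10 + 6 + 10 = 74.
Draw number 74 + 1 = 75 must push one box to 11.

75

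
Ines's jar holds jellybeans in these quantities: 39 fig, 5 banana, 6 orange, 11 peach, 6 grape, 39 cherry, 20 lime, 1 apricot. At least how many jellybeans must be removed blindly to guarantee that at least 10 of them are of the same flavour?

Put each drawn jellybean into a box by flavour. The largest draw with every box below 10 takes min(count, 9) from each flavour; flavours with fewer than 9 contribute all they have.
Σ min(cᵢ, 9) = 9 + 5 + 6 + 9 + 6 + 9 + 9 + 1 = 54.
Draw number 54 + 1 = 55 must push one box to 10.

55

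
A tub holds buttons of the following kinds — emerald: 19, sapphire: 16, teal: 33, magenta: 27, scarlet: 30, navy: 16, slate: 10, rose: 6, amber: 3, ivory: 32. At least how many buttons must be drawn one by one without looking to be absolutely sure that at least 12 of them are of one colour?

By pigeonhole, put each drawn button into a box by colour. The largest draw with every box below 12 takes min(count, 11) from each colour; colours with fewer than 11 contribute all they have.
Σ min(cᵢ, 11) = 11 + 11 + 11 + 11 + 11 + 11 + 10 + 6 + 3 + 11 = 96.
Draw number 96 + 1 = 97 must push one box to 12.

97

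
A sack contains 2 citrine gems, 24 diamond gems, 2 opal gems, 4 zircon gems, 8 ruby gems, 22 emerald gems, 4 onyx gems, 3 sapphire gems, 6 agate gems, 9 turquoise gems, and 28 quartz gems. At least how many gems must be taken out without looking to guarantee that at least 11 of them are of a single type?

69

Pigeonhole: put each drawn gem into a box by type. The largest draw with every box below 11 takes min(count, 10) from each type; types with fewer than 10 contribute all they have.
Σ min(cᵢ, 10) = 2 + 10 + 2 + 4 + 8 + 10 + 4 + 3 + 6 + 9 + 10 = 68.
Draw number 68 + 1 = 69 must push one box to 11.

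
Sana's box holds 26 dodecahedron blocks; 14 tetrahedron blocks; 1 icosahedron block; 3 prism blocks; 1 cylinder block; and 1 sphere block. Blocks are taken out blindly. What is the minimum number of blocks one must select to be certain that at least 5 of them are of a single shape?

15

By pigeonhole, put each drawn block into a box by shape. The largest draw with every box below 5 takes min(count, 4) from each shape; shapes with fewer than 4 contribute all they have.
Σ min(cᵢ, 4) = 4 + 4 + 1 + 3 + 1 + 1 = 14.
Draw number 14 + 1 = 15 must push one box to 5.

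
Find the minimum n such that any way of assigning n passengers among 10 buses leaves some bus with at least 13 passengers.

121

With 120 passengers one could put exactly 12 in each of the 10 buses, and no bus would reach 13.
One more passenger must land in a bus that already has 12, giving it 13.
So 10 × 12 + 1 = 121 passengers are required.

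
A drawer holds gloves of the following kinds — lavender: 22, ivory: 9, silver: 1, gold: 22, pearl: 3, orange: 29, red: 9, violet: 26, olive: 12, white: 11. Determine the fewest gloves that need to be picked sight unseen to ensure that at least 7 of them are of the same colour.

53

By pigeonhole, put each drawn glove into a box by colour. The largest draw with every box below 7 takes min(count, 6) from each colour; colours with fewer than 6 contribute all they have.
Σ min(cᵢ, 6) = 6 + 6 + 1 + 6 + 3 + 6 + 6 + 6 + 6 + 6 = 52.
Draw number 52 + 1 = 53 must push one box to 7.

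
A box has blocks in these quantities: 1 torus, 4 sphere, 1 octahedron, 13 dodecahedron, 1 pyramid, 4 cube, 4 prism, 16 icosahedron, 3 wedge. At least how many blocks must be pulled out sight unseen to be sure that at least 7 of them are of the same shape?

An adversary could hand out at most 6 blocks per shape (7 shapes run out sooner): 1 + 4 + 1 + 6 + 1 + 4 + 4 + 6 + 3 = 30 blocks and still no shape has 7.
One more block lands in a shape already at 6, so 31 draws are enough and 30 are not.

31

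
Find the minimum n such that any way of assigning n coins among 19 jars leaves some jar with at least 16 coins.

With 285 coins one could put exactly 15 in each of the 19 jars, and no jar would reach 16.
Pigeonhole: one more coin must land in a jar that already has 15, giving it 16.
So 19 × 15 + 1 = 286 coins are required.

286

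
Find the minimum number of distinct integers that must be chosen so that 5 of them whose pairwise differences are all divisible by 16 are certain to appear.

Integers whose pairwise differences are multiples of 16 are exactly those sharing a remainder mod 16. The 16 residue classes mod 16 are the pigeonholes.
With 64 integers one could put 4 in each residue class and have no class reach 5.
The 65th integer pushes some class to 5, so 16·4 + 1 = 65.

65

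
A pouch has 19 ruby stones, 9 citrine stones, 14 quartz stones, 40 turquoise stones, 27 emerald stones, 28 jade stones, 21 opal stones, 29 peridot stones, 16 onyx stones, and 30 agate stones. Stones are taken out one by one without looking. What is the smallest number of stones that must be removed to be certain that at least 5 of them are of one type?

41

An adversary could hand out at most 4 stones per type: 4 + 4 + 4 + 4 + 4 + 4 + 4 + 4 + 4 + 4 = 40 stones and still no type has 5.
One more stone lands in a type already at 4, so 41 draws are enough and 40 are not.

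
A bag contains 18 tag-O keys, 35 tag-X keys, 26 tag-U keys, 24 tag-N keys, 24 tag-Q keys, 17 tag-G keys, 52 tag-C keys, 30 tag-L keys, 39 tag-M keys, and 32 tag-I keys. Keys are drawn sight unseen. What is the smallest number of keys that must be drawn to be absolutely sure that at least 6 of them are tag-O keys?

In the worst case for collecting tag-O keys, every non-tag-O key comes out first.
There are 35 + 26 + 24 + 24 + 17 + 52 + 30 + 39 + 32 = 279 non-tag-O keys altogether.
After those, each further key must be tag-O, so 279 + 6 = 285 draws guarantee 6 tag-O keys.

285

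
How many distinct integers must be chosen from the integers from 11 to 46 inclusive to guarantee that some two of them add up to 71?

A set avoiding the sum 71 can contain at most one of each pair {x, 71−x}, plus the 14 elements whose complement lies outside the range.
The integers 11, …, 35 (25 of them) are such a set: any two sum to at least 11+12 = 23 and at most 34+35 = 69 < 71.
Pigeonhole: any 26th integer completes one of the 11 pairs, so 26 choices force a sum of 71.

26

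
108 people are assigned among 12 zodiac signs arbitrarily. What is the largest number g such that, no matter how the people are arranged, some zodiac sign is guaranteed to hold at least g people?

9

Pigeonhole: the 12 zodiac signs are the holes and the 108 people are the pigeons.
If every zodiac sign held at most 8 people, the total would be at most 12 × 8 = 96, which is less than 108.
So some zodiac sign holds at least ⌈108/12⌉ = 9 people.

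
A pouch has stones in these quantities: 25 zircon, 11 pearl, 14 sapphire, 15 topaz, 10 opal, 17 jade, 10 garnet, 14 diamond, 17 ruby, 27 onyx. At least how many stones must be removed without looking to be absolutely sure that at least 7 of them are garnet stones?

In the worst case for collecting garnet stones, every non-garnet stone comes out first.
There are 25 + 11 + 14 + 15 + 10 + 17 + 14 + 17 + 27 = 150 non-garnet stones altogether.
After those, each further stone must be garnet, so 150 + 7 = 157 draws guarantee 7 garnet stones.

157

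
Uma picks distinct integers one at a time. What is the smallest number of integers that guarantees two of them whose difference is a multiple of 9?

Integers whose pairwise differences are multiples of 9 are exactly those sharing a remainder mod 9. The 9 residue classes mod 9 are the pigeonholes.
With 9 integers one could put 1 in each residue class and have no class reach 2.
The 10th integer pushes some class to 2, so 9·1 + 1 = 10.

10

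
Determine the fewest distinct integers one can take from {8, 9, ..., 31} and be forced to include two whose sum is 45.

A set avoiding the sum 45 can contain at most one of each pair {x, 45−x}, plus the 6 elements whose complement lies outside the range.
The integers 8, …, 22 (15 of them) are such a set: any two sum to at least 8+9 = 17 and at most 21+22 = 43 < 45.
Pigeonhole: any 16th integer completes one of the 9 pairs, so 16 choices force a sum of 45.

16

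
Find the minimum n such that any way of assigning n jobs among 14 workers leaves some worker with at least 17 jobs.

225

With 224 jobs one could put exactly 16 in each of the 14 workers, and no worker would reach 17.
By the pigeonhole principle, one more job must land in a worker that already has 16, giving it 17.
So 14 × 16 + 1 = 225 jobs are required.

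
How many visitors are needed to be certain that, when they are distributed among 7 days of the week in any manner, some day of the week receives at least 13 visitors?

85

With 84 visitors one could put exactly 12 in each of the 7 days of the week, and no day of the week would reach 13.
By the pigeonhole principle, one more visitor must land in a day of the week that already has 12, giving it 13.
So 7 × 12 + 1 = 85 visitors are required.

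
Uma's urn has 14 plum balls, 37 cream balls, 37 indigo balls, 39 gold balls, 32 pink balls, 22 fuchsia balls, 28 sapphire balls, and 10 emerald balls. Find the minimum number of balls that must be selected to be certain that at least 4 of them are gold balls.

In the worst case for collecting gold balls, every non-gold ball comes out first.
There are 14 + 37 + 37 + 32 + 22 + 28 + 10 = 180 non-gold balls altogether.
After those, each further ball must be gold, so 180 + 4 = 184 draws guarantee 4 gold balls.

184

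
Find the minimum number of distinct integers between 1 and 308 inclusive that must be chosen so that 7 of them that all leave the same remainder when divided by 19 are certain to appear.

Pigeonhole: the 19 residue classes mod 19 are the pigeonholes.
With 114 integers one could put 6 in each residue class and have no class reach 7.
The 115th integer pushes some class to 7, so 19·6 + 1 = 115.

115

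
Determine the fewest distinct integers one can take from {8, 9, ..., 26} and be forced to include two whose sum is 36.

12

Group the elements by complementary pair {x, 36−x}: {10,26}, {11,25}, {12,24}, …, giving 8 two-element pairs; the single value 18 (it cannot pair with itself since the integers are distinct); and 2 integers whose partner 36−x falls outside [8,26].
By the pigeonhole principle, treating each of those 11 groups as a pigeonhole, one can pick one integer per group — 11 integers — with no two summing to 36.
The 12th integer lands in an occupied pair, forcing a sum of 36.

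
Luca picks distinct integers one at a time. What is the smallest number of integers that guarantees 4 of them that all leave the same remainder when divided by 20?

61

By the pigeonhole principle, the 20 residue classes mod 20 are the pigeonholes.
With 60 integers one could put 3 in each residue class and have no class reach 4.
The 61st integer pushes some class to 4, so 20·3 + 1 = 61.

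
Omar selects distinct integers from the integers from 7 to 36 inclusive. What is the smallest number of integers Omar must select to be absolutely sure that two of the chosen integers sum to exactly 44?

A set avoiding the sum 44 can contain at most one of each pair {x, 44−x}, plus the 2 elements whose complement lies outside the range or equal to its own complement.
The integers 7, …, 22 (16 of them) are such a set: any two sum to at least 7+8 = 15 and at most 21+22 = 43 < 44.
Pigeonhole: any 17th integer completes one of the 14 pairs, so 17 choices force a sum of 44.

17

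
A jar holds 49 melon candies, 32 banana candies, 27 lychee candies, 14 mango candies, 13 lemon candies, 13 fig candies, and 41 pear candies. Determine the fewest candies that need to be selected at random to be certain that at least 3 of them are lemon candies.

179

In the worst case for collecting lemon candies, every non-lemon candy comes out first.
There are 49 + 32 + 27 + 14 + 13 + 41 = 176 non-lemon candies altogether.
After those, each further candy must be lemon, so 176 + 3 = 179 draws guarantee 3 lemon candies.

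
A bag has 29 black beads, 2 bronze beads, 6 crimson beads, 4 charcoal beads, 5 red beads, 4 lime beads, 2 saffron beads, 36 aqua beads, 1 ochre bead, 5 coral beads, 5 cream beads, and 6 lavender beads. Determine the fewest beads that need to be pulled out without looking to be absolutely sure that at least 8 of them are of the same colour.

An adversary could hand out at most 7 beads per colour (10 colours run out sooner): 7 + 2 + 6 + 4 + 5 + 4 + 2 + 7 + 1 + 5 + 5 + 6 = 54 beads and still no colour has 8.
One more bead lands in a colour already at 7, so 55 draws are enough and 54 are not.

55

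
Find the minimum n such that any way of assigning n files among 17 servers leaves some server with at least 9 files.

With 136 files one could put exactly 8 in each of the 17 servers, and no server would reach 9.
Pigeonhole: one more file must land in a server that already has 8, giving it 9.
So 17 × 8 + 1 = 137 files are required.

137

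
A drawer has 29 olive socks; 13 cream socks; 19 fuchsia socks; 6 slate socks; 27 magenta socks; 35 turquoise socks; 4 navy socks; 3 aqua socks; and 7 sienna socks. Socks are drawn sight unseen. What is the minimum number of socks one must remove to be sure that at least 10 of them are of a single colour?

66

An adversary could hand out at most 9 socks per colour (4 colours run out sooner): 9 + 9 + 9 + 6 + 9 + 9 + 4 + 3 + 7 = 65 socks and still no colour has 10.
By pigeonhole, one more sock lands in a colour already at 9, so 66 draws are enough and 65 are not.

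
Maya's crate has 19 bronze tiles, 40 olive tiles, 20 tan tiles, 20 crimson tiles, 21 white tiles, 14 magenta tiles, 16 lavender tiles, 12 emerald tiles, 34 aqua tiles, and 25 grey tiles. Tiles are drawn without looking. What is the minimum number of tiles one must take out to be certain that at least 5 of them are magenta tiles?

212

In the worst case for collecting magenta tiles, every non-magenta tile comes out first.
There are 19 + 40 + 20 + 20 + 21 + 16 + 12 + 34 + 25 = 207 non-magenta tiles altogether.
After those, each further tile must be magenta, so 207 + 5 = 212 draws guarantee 5 magenta tiles.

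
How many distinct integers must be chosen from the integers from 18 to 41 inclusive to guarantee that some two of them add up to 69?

A set avoiding the sum 69 can contain at most one of each pair {x, 69−x}, plus the 10 elements whose complement lies outside the range.
The integers 18, …, 34 (17 of them) are such a set: any two sum to at least 18+19 = 37 and at most 33+34 = 67 < 69.
By pigeonhole, any 18th integer completes one of the 7 pairs, so 18 choices force a sum of 69.

18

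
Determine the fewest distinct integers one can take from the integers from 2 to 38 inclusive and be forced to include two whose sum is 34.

Group the elements by complementary pair {x, 34−x}: {2,32}, {3,31}, {4,30}, …, giving 15 two-element pairs, the single value 17 (it cannot pair with itself since the integers are distinct), and 6 integers whose partner 34−x falls outside [2,38].
Treating each of those 22 groups as a pigeonhole, one can pick one integer per group — 22 integers — with no two summing to 34.
The 23rd integer lands in an occupied pair, forcing a sum of 34.

23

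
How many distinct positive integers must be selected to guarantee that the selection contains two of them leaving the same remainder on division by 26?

By the pigeonhole principle, the 26 residue classes mod 26 are the pigeonholes.
With 26 integers one could put 1 in each residue class and have no class reach 2.
The 27th integer pushes some class to 2, so 26·1 + 1 = 27.

27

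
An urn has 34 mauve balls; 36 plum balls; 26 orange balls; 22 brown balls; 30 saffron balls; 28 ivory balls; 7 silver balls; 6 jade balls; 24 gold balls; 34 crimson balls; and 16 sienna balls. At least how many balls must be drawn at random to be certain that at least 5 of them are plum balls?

In the worst case for collecting plum balls, every non-plum ball comes out first.
There are 34 + 26 + 22 + 30 + 28 + 7 + 6 + 24 + 34 + 16 = 227 non-plum balls altogether.
After those, each further ball must be plum, so 227 + 5 = 232 draws guarantee 5 plum balls.

232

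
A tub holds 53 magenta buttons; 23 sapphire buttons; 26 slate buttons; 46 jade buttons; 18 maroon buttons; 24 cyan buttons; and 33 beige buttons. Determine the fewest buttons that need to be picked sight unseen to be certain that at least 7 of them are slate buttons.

204

In the worst case for collecting slate buttons, every non-slate button comes out first.
There are 53 + 23 + 46 + 18 + 24 + 33 = 197 non-slate buttons altogether.
After those, each further button must be slate, so 197 + 7 = 204 draws guarantee 7 slate buttons.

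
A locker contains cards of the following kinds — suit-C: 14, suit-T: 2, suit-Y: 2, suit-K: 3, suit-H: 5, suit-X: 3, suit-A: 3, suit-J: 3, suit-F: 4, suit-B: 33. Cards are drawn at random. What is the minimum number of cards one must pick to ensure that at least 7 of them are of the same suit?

38

Pigeonhole: the 10 suits are the holes; the cards drawn are the pigeons.
To avoid 7 of any one suit, the worst case takes at most 6 of each suit, or every card of a suit that has fewer than 6.
That gives 6 + 2 + 2 + 3 + 5 + 3 + 3 + 3 + 4 + 6 = 37 cards with no suit reaching 7.
The next card forces some suit to 7, so 37 + 1 = 38.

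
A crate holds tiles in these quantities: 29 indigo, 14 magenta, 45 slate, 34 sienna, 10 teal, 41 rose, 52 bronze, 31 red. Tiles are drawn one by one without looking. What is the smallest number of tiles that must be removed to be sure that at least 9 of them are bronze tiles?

213

In the worst case for collecting bronze tiles, every non-bronze tile comes out first.
There are 29 + 14 + 45 + 34 + 10 + 41 + 31 = 204 non-bronze tiles altogether.
After those, each further tile must be bronze, so 204 + 9 = 213 draws guarantee 9 bronze tiles.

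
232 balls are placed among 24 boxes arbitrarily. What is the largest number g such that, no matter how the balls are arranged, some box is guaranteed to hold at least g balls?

10

Pigeonhole: the 24 boxes are the holes and the 232 balls are the pigeons.
If every box held at most 9 balls, the total would be at most 24 × 9 = 216, which is less than 232.
So some box holds at least ⌈232/24⌉ = 10 balls.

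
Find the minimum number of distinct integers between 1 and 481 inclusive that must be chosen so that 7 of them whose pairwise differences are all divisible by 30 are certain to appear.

181

Integers whose pairwise differences are multiples of 30 are exactly those sharing a remainder mod 30. Pigeonhole: the 30 residue classes mod 30 are the pigeonholes.
With 180 integers one could put 6 in each residue class and have no class reach 7.
The 181st integer pushes some class to 7, so 30·6 + 1 = 181.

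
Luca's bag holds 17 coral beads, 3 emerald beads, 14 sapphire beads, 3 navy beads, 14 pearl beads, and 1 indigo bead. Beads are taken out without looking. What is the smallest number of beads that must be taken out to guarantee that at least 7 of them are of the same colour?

By pigeonhole, put each drawn bead into a box by colour. The largest draw with every box below 7 takes min(count, 6) from each colour; colours with fewer than 6 contribute all they have.
Σ min(cᵢ, 6) = 6 + 3 + 6 + 3 + 6 + 1 = 25.
Draw number 25 + 1 = 26 must push one box to 7.

26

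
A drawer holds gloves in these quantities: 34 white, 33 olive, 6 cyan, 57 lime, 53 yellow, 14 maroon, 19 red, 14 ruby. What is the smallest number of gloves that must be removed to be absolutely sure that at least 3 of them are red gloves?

214

In the worst case for collecting red gloves, every non-red glove comes out first.
There are 34 + 33 + 6 + 57 + 53 + 14 + 14 = 211 non-red gloves altogether.
After those, each further glove must be red, so 211 + 3 = 214 draws guarantee 3 red gloves.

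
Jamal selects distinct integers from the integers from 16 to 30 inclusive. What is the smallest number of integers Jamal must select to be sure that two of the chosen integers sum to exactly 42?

11

Two chosen integers sum to 42 exactly when both halves of some pair {x, 42−x} with 16 ≤ x ≤ 42−x ≤ 26 are chosen — 5 such pairs.
The remaining 5 elements (those with no distinct partner in range) can never complete a 42-sum, so the worst case takes all of them and one from each pair: 5 + 5 = 10.
By the pigeonhole principle, the 11th integer has to be the second member of some pair, so 10 + 1 = 11.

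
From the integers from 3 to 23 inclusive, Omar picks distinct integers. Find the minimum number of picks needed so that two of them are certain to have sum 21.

A set avoiding the sum 21 can contain at most one of each pair {x, 21−x}, plus the 5 elements whose complement lies outside the range.
The integers 11, …, 23 (13 of them) are such a set: any two sum to at least 11+12 = 23 > 21.
Any 14th integer completes one of the 8 pairs, so 14 choices force a sum of 21.

14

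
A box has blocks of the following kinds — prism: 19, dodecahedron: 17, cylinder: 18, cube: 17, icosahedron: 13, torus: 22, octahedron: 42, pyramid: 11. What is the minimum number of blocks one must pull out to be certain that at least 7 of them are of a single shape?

An adversary could hand out at most 6 blocks per shape: 6 + 6 + 6 + 6 + 6 + 6 + 6 + 6 = 48 blocks and still no shape has 7.
By the pigeonhole principle, one more block lands in a shape already at 6, so 49 draws are enough and 48 are not.

49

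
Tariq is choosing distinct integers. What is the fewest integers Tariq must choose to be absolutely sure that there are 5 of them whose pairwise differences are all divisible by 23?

93

Integers whose pairwise differences are multiples of 23 are exactly those sharing a remainder mod 23. Pigeonhole: the 23 residue classes mod 23 are the pigeonholes.
With 92 integers one could put 4 in each residue class and have no class reach 5.
The 93rd integer pushes some class to 5, so 23·4 + 1 = 93.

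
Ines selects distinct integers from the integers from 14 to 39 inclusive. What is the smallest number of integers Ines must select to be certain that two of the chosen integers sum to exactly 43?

19

Two chosen integers sum to 43 exactly when both halves of some pair {x, 43−x} with 14 ≤ x ≤ 43−x ≤ 29 are chosen — 8 such pairs.
The remaining 10 elements (those with no distinct partner in range) can never complete a 43-sum, so the worst case takes all of them and one from each pair: 10 + 8 = 18.
By pigeonhole, the 19th integer has to be the second member of some pair, so 18 + 1 = 19.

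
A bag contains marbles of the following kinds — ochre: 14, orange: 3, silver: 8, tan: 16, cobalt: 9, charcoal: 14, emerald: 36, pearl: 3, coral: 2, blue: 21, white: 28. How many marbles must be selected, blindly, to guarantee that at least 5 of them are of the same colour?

An adversary could hand out at most 4 marbles per colour (orange, pearl, coral run out sooner): 4 + 3 + 4 + 4 + 4 + 4 + 4 + 3 + 2 + 4 + 4 = 40 marbles and still no colour has 5.
By pigeonhole, one more marble lands in a colour already at 4, so 41 draws are enough and 40 are not.

41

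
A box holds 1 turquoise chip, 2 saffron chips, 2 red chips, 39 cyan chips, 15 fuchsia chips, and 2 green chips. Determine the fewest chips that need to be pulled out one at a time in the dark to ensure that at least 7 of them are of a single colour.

20

Put each drawn chip into a box by colour. The largest draw with every box below 7 takes min(count, 6) from each colour; colours with fewer than 6 contribute all they have.
Σ min(cᵢ, 6) = 1 + 2 + 2 + 6 + 6 + 2 = 19.
Draw number 19 + 1 = 20 must push one box to 7.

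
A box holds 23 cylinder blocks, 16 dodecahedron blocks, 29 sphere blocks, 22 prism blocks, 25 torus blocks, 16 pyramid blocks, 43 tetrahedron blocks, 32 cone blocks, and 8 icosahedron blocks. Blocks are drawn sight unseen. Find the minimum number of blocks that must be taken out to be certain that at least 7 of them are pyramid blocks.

In the worst case for collecting pyramid blocks, every non-pyramid block comes out first.
There are 23 + 16 + 29 + 22 + 25 + 43 + 32 + 8 = 198 non-pyramid blocks altogether.
After those, each further block must be pyramid, so 198 + 7 = 205 draws guarantee 7 pyramid blocks.

205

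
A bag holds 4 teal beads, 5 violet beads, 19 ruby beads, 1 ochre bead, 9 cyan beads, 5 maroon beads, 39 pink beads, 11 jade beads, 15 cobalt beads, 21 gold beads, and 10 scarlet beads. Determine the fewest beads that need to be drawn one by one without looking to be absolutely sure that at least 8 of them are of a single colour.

65

An adversary could hand out at most 7 beads per colour (4 colours run out sooner): 4 + 5 + 7 + 1 + 7 + 5 + 7 + 7 + 7 + 7 + 7 = 64 beads and still no colour has 8.
By the pigeonhole principle, one more bead lands in a colour already at 7, so 65 draws are enough and 64 are not.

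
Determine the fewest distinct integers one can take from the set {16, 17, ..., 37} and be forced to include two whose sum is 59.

Group the elements by complementary pair {x, 59−x}: {22,37}, {23,36}, {24,35}, …, giving 8 two-element pairs and 6 integers whose partner 59−x falls outside [16,37].
Treating each of those 14 groups as a pigeonhole, one can pick one integer per group — 14 integers — with no two summing to 59.
The 15th integer lands in an occupied pair, forcing a sum of 59.

15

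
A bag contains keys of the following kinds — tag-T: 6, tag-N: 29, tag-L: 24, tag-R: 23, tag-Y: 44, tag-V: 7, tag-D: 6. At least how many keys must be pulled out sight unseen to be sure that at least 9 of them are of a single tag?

52

Pigeonhole: put each drawn key into a box by tag. The largest draw with every box below 9 takes min(count, 8) from each tag; tags with fewer than 8 contribute all they have.
Σ min(cᵢ, 8) = 6 + 8 + 8 + 8 + 8 + 7 + 6 = 51.
Draw number 51 + 1 = 52 must push one box to 9.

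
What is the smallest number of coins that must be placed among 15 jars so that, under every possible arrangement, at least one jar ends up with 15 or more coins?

211

With 210 coins one could put exactly 14 in each of the 15 jars, and no jar would reach 15.
By pigeonhole, one more coin must land in a jar that already has 14, giving it 15.
So 15 × 14 + 1 = 211 coins are required.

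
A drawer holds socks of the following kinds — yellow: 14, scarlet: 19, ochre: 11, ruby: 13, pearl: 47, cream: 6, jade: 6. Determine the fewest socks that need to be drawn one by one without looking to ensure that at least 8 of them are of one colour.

The 7 colours are the holes; the socks drawn are the pigeons.
To avoid 8 of any one colour, the worst case takes at most 7 of each colour, or every sock of a colour that has fewer than 7.
That gives 7 + 7 + 7 + 7 + 7 + 6 + 6 = 47 socks with no colour reaching 8.
The next sock forces some colour to 8, so 47 + 1 = 48.

48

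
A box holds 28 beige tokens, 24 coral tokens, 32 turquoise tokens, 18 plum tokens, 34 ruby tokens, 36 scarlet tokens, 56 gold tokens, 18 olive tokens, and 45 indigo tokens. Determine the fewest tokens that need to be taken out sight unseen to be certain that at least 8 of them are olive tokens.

In the worst case for collecting olive tokens, every non-olive token comes out first.
There are 28 + 24 + 32 + 18 + 34 + 36 + 56 + 45 = 273 non-olive tokens altogether.
After those, each further token must be olive, so 273 + 8 = 281 draws guarantee 8 olive tokens.

281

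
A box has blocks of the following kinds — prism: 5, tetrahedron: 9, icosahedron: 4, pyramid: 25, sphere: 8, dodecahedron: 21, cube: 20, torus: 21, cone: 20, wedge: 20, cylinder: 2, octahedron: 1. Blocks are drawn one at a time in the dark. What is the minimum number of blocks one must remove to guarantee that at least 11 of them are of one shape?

90

Pigeonhole: put each drawn block into a box by shape. The largest draw with every box below 11 takes min(count, 10) from each shape; shapes with fewer than 10 contribute all they have.
Σ min(cᵢ, 10) = 5 + 9 + 4 + 10 + 8 + 10 + 10 + 10 + 10 + 10 + 2 + 1 = 89.
Draw number 89 + 1 = 90 must push one box to 11.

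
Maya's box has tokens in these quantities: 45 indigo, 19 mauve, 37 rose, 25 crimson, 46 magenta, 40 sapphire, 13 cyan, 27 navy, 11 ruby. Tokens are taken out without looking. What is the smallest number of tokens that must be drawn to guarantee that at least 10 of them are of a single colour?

The 9 colours are the holes; the tokens drawn are the pigeons.
To avoid 10 of any one colour, the worst case takes at most 9 of each colour.
That gives 9 + 9 + 9 + 9 + 9 + 9 + 9 + 9 + 9 = 81 tokens with no colour reaching 10.
The next token forces some colour to 10, so 81 + 1 = 82.

82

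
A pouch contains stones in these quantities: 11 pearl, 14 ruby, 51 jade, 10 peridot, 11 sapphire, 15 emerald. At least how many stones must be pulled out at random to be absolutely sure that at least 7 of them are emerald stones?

In the worst case for collecting emerald stones, every non-emerald stone comes out first.
There are 11 + 14 + 51 + 10 + 11 = 97 non-emerald stones altogether.
After those, each further stone must be emerald, so 97 + 7 = 104 draws guarantee 7 emerald stones.

104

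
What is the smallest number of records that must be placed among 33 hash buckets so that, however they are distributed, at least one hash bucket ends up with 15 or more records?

463

With 462 records one could put exactly 14 in each of the 33 hash buckets, and no hash bucket would reach 15.
One more record must land in a hash bucket that already has 14, giving it 15.
So 33 × 14 + 1 = 463 records are required.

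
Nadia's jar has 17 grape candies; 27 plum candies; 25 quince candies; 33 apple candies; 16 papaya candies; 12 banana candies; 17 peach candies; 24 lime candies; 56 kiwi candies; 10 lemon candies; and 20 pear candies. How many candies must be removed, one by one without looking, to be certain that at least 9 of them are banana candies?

In the worst case for collecting banana candies, every non-banana candy comes out first.
There are 17 + 27 + 25 + 33 + 16 + 17 + 24 + 56 + 10 + 20 = 245 non-banana candies altogether.
After those, each further candy must be banana, so 245 + 9 = 254 draws guarantee 9 banana candies.

254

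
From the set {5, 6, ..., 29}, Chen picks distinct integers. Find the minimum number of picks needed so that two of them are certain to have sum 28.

17

A set avoiding the sum 28 can contain at most one of each pair {x, 28−x}, plus the 7 elements whose complement lies outside the range or equal to its own complement.
The integers 14, …, 29 (16 of them) are such a set: any two sum to at least 14+15 = 29 > 28.
Any 17th integer completes one of the 9 pairs, so 17 choices force a sum of 28.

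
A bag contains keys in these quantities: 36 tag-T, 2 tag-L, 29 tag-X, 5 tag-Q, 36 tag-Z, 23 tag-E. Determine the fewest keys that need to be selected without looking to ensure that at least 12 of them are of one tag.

52

The 6 tags are the holes; the keys drawn are the pigeons.
To avoid 12 of any one tag, the worst case takes at most 11 of each tag, or every key of a tag that has fewer than 11.
That gives 11 + 2 + 11 + 5 + 11 + 11 = 51 keys with no tag reaching 12.
The next key forces some tag to 12, so 51 + 1 = 52.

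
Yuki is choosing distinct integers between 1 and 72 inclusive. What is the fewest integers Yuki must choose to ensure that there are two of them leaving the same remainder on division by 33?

34

The 33 residue classes mod 33 are the pigeonholes.
With 33 integers one could put 1 in each residue class and have no class reach 2.
The 34th integer pushes some class to 2, so 33·1 + 1 = 34.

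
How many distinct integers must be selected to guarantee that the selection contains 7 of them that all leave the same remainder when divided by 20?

121

Pigeonhole: the 20 residue classes mod 20 are the pigeonholes.
With 120 integers one could put 6 in each residue class and have no class reach 7.
The 121st integer pushes some class to 7, so 20·6 + 1 = 121.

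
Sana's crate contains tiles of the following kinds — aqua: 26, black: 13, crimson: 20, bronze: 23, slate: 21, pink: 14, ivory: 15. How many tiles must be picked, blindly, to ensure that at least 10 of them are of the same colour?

By pigeonhole, the 7 colours are the holes; the tiles drawn are the pigeons.
To avoid 10 of any one colour, the worst case takes at most 9 of each colour.
That gives 9 + 9 + 9 + 9 + 9 + 9 + 9 = 63 tiles with no colour reaching 10.
The next tile forces some colour to 10, so 63 + 1 = 64.

64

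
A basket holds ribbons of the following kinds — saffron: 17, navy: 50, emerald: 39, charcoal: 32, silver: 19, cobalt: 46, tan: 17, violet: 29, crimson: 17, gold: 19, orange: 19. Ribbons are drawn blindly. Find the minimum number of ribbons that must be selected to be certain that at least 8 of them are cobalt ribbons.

In the worst case for collecting cobalt ribbons, every non-cobalt ribbon comes out first.
There are 17 + 50 + 39 + 32 + 19 + 17 + 29 + 17 + 19 + 19 = 258 non-cobalt ribbons altogether.
After those, each further ribbon must be cobalt, so 258 + 8 = 266 draws guarantee 8 cobalt ribbons.

266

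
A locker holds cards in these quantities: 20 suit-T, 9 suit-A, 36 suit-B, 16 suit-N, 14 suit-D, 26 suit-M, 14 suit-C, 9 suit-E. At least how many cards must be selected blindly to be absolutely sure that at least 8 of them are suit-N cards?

In the worst case for collecting suit-N cards, every non-suit-N card comes out first.
There are 20 + 9 + 36 + 14 + 26 + 14 + 9 = 128 non-suit-N cards altogether.
After those, each further card must be suit-N, so 128 + 8 = 136 draws guarantee 8 suit-N cards.

136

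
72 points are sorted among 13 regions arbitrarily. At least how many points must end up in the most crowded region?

6

The 13 regions are the holes and the 72 points are the pigeons.
If every region held at most 5 points, the total would be at most 13 × 5 = 65, which is less than 72.
So some region holds at least ⌈72/13⌉ = 6 points.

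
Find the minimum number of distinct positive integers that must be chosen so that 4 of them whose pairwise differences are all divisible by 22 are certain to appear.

67

Integers whose pairwise differences are multiples of 22 are exactly those sharing a remainder mod 22. By pigeonhole, the 22 residue classes mod 22 are the pigeonholes.
With 66 integers one could put 3 in each residue class and have no class reach 4.
The 67th integer pushes some class to 4, so 22·3 + 1 = 67.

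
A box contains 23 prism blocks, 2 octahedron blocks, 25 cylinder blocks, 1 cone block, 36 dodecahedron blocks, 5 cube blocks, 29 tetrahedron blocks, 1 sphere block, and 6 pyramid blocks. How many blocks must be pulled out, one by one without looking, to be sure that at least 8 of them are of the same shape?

The 9 shapes are the holes; the blocks drawn are the pigeons.
To avoid 8 of any one shape, the worst case takes at most 7 of each shape, or every block of a shape that has fewer than 7.
That gives 7 + 2 + 7 + 1 + 7 + 5 + 7 + 1 + 6 = 43 blocks with no shape reaching 8.
The next block forces some shape to 8, so 43 + 1 = 44.

44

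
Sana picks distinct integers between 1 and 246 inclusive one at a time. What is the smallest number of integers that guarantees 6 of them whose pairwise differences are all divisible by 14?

71

Integers whose pairwise differences are multiples of 14 are exactly those sharing a remainder mod 14. The 14 residue classes mod 14 are the pigeonholes.
With 70 integers one could put 5 in each residue class and have no class reach 6.
The 71st integer pushes some class to 6, so 14·5 + 1 = 71.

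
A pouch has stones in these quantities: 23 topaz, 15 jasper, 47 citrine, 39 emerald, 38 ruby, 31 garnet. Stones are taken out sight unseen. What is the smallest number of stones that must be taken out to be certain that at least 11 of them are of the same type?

An adversary could hand out at most 10 stones per type: 10 + 10 + 10 + 10 + 10 + 10 = 60 stones and still no type has 11.
Pigeonhole: one more stone lands in a type already at 10, so 61 draws are enough and 60 are not.

61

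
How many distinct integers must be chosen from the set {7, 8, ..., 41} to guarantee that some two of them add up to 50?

A set avoiding the sum 50 can contain at most one of each pair {x, 50−x}, plus the 3 elements whose complement lies outside the range or equal to its own complement.
The integers 7, …, 25 (19 of them) are such a set: any two sum to at least 7+8 = 15 and at most 24+25 = 49 < 50.
By the pigeonhole principle, any 20th integer completes one of the 16 pairs, so 20 choices force a sum of 50.

20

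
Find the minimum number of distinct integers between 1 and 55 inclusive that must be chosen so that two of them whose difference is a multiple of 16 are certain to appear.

Integers whose pairwise differences are multiples of 16 are exactly those sharing a remainder mod 16. The 16 residue classes mod 16 are the pigeonholes.
With 16 integers one could put 1 in each residue class and have no class reach 2.
The 17th integer pushes some class to 2, so 16·1 + 1 = 17.

17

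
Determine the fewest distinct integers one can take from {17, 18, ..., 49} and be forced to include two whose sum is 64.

A set avoiding the sum 64 can contain at most one of each pair {x, 64−x}, plus the 3 elements whose complement lies outside the range or equal to its own complement.
The integers 32, …, 49 (18 of them) are such a set: any two sum to at least 32+33 = 65 > 64.
By the pigeonhole principle, any 19th integer completes one of the 15 pairs, so 19 choices force a sum of 64.

19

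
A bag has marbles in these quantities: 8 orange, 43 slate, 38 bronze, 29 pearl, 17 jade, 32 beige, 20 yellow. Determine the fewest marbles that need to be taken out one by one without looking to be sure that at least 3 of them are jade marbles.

173

In the worst case for collecting jade marbles, every non-jade marble comes out first.
There are 8 + 43 + 38 + 29 + 32 + 20 = 170 non-jade marbles altogether.
After those, each further marble must be jade, so 170 + 3 = 173 draws guarantee 3 jade marbles.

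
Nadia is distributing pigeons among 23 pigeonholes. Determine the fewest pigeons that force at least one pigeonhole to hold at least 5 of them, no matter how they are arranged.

93

With 92 pigeons one could put exactly 4 in each of the 23 pigeonholes, and no pigeonhole would reach 5.
One more pigeon must land in a pigeonhole that already has 4, giving it 5.
So 23 × 4 + 1 = 93 pigeons are required.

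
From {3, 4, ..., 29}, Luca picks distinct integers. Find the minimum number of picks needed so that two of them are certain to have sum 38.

A set avoiding the sum 38 can contain at most one of each pair {x, 38−x}, plus the 7 elements whose complement lies outside the range or equal to its own complement.
The integers 3, …, 19 (17 of them) are such a set: any two sum to at least 3+4 = 7 and at most 18+19 = 37 < 38.
By pigeonhole, any 18th integer completes one of the 10 pairs, so 18 choices force a sum of 38.

18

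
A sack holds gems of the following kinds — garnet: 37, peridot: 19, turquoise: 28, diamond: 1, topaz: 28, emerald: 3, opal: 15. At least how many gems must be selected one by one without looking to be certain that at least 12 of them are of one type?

By pigeonhole, the 7 types are the holes; the gems drawn are the pigeons.
To avoid 12 of any one type, the worst case takes at most 11 of each type, or every gem of a type that has fewer than 11.
That gives 11 + 11 + 11 + 1 + 11 + 3 + 11 = 59 gems with no type reaching 12.
The next gem forces some type to 12, so 59 + 1 = 60.

60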